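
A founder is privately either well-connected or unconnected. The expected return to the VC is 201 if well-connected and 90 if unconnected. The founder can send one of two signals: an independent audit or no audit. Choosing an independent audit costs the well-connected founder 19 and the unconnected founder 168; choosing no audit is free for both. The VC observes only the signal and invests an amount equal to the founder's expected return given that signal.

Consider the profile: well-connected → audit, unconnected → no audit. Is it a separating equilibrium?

Yes

Under separation the VC infers type exactly: audit → well-connected (pays 201), no audit → unconnected (pays 90).
Well-connected: audit gives 201 − 19 = 182; no audit gives 90 − 0 = 90. No deviation. ✓
Unconnected: no audit gives 90 − 0 = 90; audit gives 201 − 168 = 33. No deviation. ✓
Both incentive constraints hold.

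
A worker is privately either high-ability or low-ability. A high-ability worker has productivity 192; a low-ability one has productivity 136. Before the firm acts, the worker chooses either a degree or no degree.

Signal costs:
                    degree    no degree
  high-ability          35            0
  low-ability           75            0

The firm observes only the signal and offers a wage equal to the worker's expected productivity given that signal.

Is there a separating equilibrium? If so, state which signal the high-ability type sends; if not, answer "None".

Try high-ability → degree, low-ability → no degree:
  If types separate, degree earns payment 192 and no degree earns 136.
  High-ability: degree gives 192 − 35 = 157; no degree gives 136 − 0 = 136. No deviation. ✓
  Low-ability: no degree gives 136 − 0 = 136; degree gives 192 − 75 = 117. No deviation. ✓
Both hold — the high-ability type sends degree.

degree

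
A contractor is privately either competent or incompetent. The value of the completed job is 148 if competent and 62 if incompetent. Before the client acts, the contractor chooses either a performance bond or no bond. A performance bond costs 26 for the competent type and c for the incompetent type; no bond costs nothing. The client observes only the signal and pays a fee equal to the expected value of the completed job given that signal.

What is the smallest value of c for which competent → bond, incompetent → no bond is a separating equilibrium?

86

Under separation: bond → competent (pays 148); no bond → incompetent (pays 62).
Competent: 148 − 26 = 122 ≥ 62 − 0 = 62. Holds regardless of c. ✓
Incompetent: 62 − 0 ≥ 148 − c, so c ≥ 148 − 62 = 86.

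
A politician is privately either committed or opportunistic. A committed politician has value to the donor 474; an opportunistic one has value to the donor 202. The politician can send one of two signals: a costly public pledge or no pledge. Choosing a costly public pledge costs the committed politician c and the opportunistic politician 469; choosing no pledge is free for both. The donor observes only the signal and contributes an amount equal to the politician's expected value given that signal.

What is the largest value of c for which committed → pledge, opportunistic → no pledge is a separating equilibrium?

272

Under separation: pledge → committed (pays 474); no pledge → opportunistic (pays 202).
Opportunistic: 202 − 0 = 202 ≥ 474 − 469 = 5. Holds regardless of c. ✓
Committed: 474 − c ≥ 202 − 0, so c ≤ 474 − 202 = 272.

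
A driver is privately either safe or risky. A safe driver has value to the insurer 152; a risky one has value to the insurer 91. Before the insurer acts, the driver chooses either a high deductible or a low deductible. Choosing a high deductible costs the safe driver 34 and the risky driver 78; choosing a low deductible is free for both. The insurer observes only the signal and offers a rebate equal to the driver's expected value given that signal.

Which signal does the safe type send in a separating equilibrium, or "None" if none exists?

high deductible

Try safe → high deductible, risky → low deductible:
  If types separate, high deductible earns payment 152 and low deductible earns 91.
  Safe: high deductible gives 152 − 34 = 118; low deductible gives 91 − 0 = 91. No deviation. ✓
  Risky: low deductible gives 91 − 0 = 91; high deductible gives 152 − 78 = 74. No deviation. ✓
Both hold — the safe type sends high deductible.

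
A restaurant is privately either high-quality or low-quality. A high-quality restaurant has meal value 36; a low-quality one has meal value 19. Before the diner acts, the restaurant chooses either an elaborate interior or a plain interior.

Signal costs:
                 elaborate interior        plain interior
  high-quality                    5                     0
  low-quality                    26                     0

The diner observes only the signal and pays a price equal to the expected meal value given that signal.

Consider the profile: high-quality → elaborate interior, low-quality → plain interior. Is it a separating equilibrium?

If types separate, elaborate interior earns payment 36 and plain interior earns 19.
High-quality: elaborate interior gives 36 − 5 = 31; plain interior gives 19 − 0 = 19. No deviation. ✓
Low-quality: plain interior gives 19 − 0 = 19; elaborate interior gives 36 − 26 = 10. No deviation. ✓
Neither type gains from mimicking the other.

Yes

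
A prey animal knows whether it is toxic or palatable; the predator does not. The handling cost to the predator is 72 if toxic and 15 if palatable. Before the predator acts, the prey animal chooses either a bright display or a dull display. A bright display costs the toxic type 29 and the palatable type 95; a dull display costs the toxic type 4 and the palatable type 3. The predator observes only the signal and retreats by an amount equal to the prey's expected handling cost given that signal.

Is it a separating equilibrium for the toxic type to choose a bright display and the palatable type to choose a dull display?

Yes

Under separation the predator infers type exactly: bright display → toxic (pays 72), dull display → palatable (pays 15).
Toxic: bright display gives 72 − 29 = 43; dull display gives 15 − 4 = 11. No deviation. ✓
Palatable: dull display gives 15 − 3 = 12; bright display gives 72 − 95 = -23. No deviation. ✓
Both incentive constraints hold.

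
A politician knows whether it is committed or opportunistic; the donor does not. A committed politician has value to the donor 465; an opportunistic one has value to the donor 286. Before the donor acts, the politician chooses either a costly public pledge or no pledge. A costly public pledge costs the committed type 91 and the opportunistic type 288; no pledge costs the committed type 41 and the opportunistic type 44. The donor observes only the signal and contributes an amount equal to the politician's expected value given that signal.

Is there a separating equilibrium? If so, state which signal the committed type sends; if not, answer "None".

Try committed → pledge, opportunistic → no pledge:
  Under separation the donor infers type exactly: pledge → committed (pays 465), no pledge → opportunistic (pays 286).
  Committed: pledge gives 465 − 91 = 374; no pledge gives 286 − 41 = 245. No deviation. ✓
  Opportunistic: no pledge gives 286 − 44 = 242; pledge gives 465 − 288 = 177. No deviation. ✓
Both hold — the committed type sends pledge.

pledge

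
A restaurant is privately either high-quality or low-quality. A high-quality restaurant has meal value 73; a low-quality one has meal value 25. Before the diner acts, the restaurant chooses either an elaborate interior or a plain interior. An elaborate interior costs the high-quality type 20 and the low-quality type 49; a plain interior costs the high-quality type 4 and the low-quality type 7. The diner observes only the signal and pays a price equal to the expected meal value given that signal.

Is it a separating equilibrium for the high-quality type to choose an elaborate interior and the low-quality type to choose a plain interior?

No

Under separation the diner infers type exactly: elaborate interior → high-quality (pays 73), plain interior → low-quality (pays 25).
High-quality: elaborate interior gives 73 − 20 = 53; plain interior gives 25 − 4 = 21. No deviation. ✓
Low-quality: plain interior gives 25 − 7 = 18; elaborate interior gives 73 − 49 = 24. Would deviate. ✗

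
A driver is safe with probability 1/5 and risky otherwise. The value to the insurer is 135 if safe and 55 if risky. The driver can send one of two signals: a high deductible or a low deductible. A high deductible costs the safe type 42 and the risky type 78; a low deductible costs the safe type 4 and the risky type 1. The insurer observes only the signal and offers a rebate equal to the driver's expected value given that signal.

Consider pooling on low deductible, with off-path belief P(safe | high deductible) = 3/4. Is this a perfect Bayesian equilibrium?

No

At the pooled signal (low deductible) the insurer holds the prior 1/5 and pays 1/5·135 + 4/5·55 = 71. Off-path (high deductible) belief 3/4 gives 3/4·135 + 1/4·55 = 115.
Safe: low deductible gives 71 − 4 = 67; high deductible gives 115 − 42 = 73. Deviates. ✗
Risky: low deductible gives 71 − 1 = 70; high deductible gives 115 − 78 = 37. Stays. ✓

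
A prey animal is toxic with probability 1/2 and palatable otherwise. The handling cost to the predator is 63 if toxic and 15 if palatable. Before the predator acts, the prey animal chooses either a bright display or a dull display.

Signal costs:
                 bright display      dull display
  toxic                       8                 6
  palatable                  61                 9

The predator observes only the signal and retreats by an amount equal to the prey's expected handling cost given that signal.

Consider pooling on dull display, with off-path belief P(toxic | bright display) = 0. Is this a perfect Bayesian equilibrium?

Yes

At the pooled signal (dull display) the predator holds the prior 1/2 and pays 1/2·63 + 1/2·15 = 39. Off-path (bright display) belief 0 gives 0·63 + 1·15 = 15.
Toxic: dull display gives 39 − 6 = 33; bright display gives 15 − 8 = 7. Stays. ✓
Palatable: dull display gives 39 − 9 = 30; bright display gives 15 − 61 = -46. Stays. ✓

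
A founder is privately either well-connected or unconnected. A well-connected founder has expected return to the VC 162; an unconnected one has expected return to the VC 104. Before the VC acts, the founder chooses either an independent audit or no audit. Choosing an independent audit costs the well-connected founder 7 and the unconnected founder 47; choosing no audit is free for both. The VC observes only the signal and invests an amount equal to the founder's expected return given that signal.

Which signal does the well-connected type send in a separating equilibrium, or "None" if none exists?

Try well-connected → audit, unconnected → no audit:
  If types separate, audit earns payment 162 and no audit earns 104.
  Well-connected: audit gives 162 − 7 = 155; no audit gives 104 − 0 = 104. No deviation. ✓
  Unconnected: no audit gives 104 − 0 = 104; audit gives 162 − 47 = 115. Would deviate. ✗
Try well-connected → no audit, unconnected → audit:
  If types separate, no audit earns payment 162 and audit earns 104.
  Well-connected: no audit gives 162 − 0 = 162; audit gives 104 − 7 = 97. No deviation. ✓
  Unconnected: audit gives 104 − 47 = 57; no audit gives 162 − 0 = 162. Would deviate. ✗
Neither assignment is incentive-compatible.

None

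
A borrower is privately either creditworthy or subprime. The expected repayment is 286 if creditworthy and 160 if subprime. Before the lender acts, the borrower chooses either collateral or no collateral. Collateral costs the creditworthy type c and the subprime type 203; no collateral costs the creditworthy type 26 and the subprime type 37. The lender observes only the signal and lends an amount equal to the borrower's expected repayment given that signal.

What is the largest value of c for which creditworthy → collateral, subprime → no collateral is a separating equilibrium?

152

Under separation: collateral → creditworthy (pays 286); no collateral → subprime (pays 160).
Subprime: 160 − 37 = 123 ≥ 286 − 203 = 83. Holds regardless of c. ✓
Creditworthy: 286 − c ≥ 160 − 26, so c ≤ 286 − 134 = 152.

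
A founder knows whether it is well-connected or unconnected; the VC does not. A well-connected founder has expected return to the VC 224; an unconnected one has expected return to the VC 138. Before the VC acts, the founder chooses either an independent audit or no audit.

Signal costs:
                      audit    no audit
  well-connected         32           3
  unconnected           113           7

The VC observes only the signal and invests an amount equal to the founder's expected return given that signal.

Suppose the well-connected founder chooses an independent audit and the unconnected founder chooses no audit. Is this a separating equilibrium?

If types separate, audit earns payment 224 and no audit earns 138.
Well-connected: audit gives 224 − 32 = 192; no audit gives 138 − 3 = 135. No deviation. ✓
Unconnected: no audit gives 138 − 7 = 131; audit gives 224 − 113 = 111. No deviation. ✓
Both incentive constraints hold.

Yes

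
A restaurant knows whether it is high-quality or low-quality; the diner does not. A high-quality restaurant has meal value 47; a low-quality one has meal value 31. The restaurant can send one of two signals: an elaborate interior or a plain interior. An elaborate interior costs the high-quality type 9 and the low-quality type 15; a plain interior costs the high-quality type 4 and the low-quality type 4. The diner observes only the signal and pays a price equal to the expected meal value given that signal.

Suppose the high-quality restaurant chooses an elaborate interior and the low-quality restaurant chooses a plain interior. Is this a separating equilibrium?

If types separate, elaborate interior earns payment 47 and plain interior earns 31.
High-quality: elaborate interior gives 47 − 9 = 38; plain interior gives 31 − 4 = 27. No deviation. ✓
Low-quality: plain interior gives 31 − 4 = 27; elaborate interior gives 47 − 15 = 32. Would deviate. ✗

No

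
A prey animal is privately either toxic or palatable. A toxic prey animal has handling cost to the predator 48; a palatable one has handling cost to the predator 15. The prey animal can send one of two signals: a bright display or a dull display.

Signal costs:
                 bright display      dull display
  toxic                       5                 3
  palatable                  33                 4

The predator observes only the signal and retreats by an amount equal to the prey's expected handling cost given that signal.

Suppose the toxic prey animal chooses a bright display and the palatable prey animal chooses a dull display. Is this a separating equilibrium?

No

Under separation the predator infers type exactly: bright display → toxic (pays 48), dull display → palatable (pays 15).
Toxic: bright display gives 48 − 5 = 43; dull display gives 15 − 3 = 12. No deviation. ✓
Palatable: dull display gives 15 − 4 = 11; bright display gives 48 − 33 = 15. Would deviate. ✗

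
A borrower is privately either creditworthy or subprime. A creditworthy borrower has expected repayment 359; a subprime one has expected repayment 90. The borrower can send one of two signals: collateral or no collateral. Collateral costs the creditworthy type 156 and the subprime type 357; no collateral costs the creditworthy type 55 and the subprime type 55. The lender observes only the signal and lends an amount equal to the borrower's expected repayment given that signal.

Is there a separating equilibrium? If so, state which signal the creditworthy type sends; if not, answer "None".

collateral

Try creditworthy → collateral, subprime → no collateral:
  If types separate, collateral earns payment 359 and no collateral earns 90.
  Creditworthy: collateral gives 359 − 156 = 203; no collateral gives 90 − 55 = 35. No deviation. ✓
  Subprime: no collateral gives 90 − 55 = 35; collateral gives 359 − 357 = 2. No deviation. ✓
Both hold — the creditworthy type sends collateral.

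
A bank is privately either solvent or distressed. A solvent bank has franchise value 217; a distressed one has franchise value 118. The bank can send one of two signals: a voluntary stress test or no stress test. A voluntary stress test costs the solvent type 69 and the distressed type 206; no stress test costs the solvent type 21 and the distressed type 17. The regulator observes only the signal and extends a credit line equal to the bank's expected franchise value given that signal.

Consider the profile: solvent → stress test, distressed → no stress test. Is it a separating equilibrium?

Yes

Under separation the regulator infers type exactly: stress test → solvent (pays 217), no stress test → distressed (pays 118).
Solvent: stress test gives 217 − 69 = 148; no stress test gives 118 − 21 = 97. No deviation. ✓
Distressed: no stress test gives 118 − 17 = 101; stress test gives 217 − 206 = 11. No deviation. ✓
Both incentive constraints hold.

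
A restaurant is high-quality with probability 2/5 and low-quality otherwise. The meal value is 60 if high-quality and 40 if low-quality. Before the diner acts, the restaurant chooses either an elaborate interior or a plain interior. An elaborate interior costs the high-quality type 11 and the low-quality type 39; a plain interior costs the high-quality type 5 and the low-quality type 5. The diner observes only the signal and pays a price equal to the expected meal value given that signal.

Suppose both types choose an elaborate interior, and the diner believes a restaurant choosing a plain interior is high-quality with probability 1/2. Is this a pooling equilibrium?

No

At the pooled signal (elaborate interior) the diner holds the prior 2/5 and pays 2/5·60 + 3/5·40 = 48. Off-path (plain interior) belief 1/2 gives 1/2·60 + 1/2·40 = 50.
High-quality: elaborate interior gives 48 − 11 = 37; plain interior gives 50 − 5 = 45. Deviates. ✗
Low-quality: elaborate interior gives 48 − 39 = 9; plain interior gives 50 − 5 = 45. Deviates. ✗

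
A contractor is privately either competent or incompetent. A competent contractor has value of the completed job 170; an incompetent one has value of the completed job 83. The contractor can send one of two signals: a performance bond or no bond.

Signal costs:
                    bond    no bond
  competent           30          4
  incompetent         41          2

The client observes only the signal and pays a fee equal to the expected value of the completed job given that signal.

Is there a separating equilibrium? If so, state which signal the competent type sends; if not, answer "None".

Try competent → bond, incompetent → no bond:
  If types separate, bond earns payment 170 and no bond earns 83.
  Competent: bond gives 170 − 30 = 140; no bond gives 83 − 4 = 79. No deviation. ✓
  Incompetent: no bond gives 83 − 2 = 81; bond gives 170 − 41 = 129. Would deviate. ✗
Try competent → no bond, incompetent → bond:
  If types separate, no bond earns payment 170 and bond earns 83.
  Competent: no bond gives 170 − 4 = 166; bond gives 83 − 30 = 53. No deviation. ✓
  Incompetent: bond gives 83 − 41 = 42; no bond gives 170 − 2 = 168. Would deviate. ✗
Neither assignment is incentive-compatible.

None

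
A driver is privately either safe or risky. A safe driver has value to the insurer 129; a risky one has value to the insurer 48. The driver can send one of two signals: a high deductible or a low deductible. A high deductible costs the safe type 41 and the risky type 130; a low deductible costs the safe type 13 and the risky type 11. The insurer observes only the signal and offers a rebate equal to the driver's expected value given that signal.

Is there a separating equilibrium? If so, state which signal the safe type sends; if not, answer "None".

high deductible

Try safe → high deductible, risky → low deductible:
  If types separate, high deductible earns payment 129 and low deductible earns 48.
  Safe: high deductible gives 129 − 41 = 88; low deductible gives 48 − 13 = 35. No deviation. ✓
  Risky: low deductible gives 48 − 11 = 37; high deductible gives 129 − 130 = -1. No deviation. ✓
Both hold — the safe type sends high deductible.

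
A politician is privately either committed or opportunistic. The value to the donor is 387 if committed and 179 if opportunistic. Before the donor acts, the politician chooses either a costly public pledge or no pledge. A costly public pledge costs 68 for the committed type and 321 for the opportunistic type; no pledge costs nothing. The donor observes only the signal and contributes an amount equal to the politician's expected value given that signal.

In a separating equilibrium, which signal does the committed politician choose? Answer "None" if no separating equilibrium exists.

pledge

Try committed → pledge, opportunistic → no pledge:
  Under separation the donor infers type exactly: pledge → committed (pays 387), no pledge → opportunistic (pays 179).
  Committed: pledge gives 387 − 68 = 319; no pledge gives 179 − 0 = 179. No deviation. ✓
  Opportunistic: no pledge gives 179 − 0 = 179; pledge gives 387 − 321 = 66. No deviation. ✓
Both hold — the committed type sends pledge.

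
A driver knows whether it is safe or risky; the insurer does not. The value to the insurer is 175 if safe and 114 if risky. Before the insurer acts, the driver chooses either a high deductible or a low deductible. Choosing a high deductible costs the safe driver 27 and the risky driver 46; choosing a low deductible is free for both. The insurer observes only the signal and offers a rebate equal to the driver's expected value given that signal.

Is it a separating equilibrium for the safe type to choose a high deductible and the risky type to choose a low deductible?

No

Under separation the insurer infers type exactly: high deductible → safe (pays 175), low deductible → risky (pays 114).
Safe: high deductible gives 175 − 27 = 148; low deductible gives 114 − 0 = 114. No deviation. ✓
Risky: low deductible gives 114 − 0 = 114; high deductible gives 175 − 46 = 129. Would deviate. ✗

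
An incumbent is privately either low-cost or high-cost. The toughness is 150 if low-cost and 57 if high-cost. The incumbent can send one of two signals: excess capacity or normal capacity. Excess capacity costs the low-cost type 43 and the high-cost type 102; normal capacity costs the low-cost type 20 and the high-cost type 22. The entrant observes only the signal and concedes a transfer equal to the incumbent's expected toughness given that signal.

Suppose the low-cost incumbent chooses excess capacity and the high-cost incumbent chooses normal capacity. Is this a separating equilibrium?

No

Under separation the entrant infers type exactly: excess capacity → low-cost (pays 150), normal capacity → high-cost (pays 57).
Low-cost: excess capacity gives 150 − 43 = 107; normal capacity gives 57 − 20 = 37. No deviation. ✓
High-cost: normal capacity gives 57 − 22 = 35; excess capacity gives 150 − 102 = 48. Would deviate. ✗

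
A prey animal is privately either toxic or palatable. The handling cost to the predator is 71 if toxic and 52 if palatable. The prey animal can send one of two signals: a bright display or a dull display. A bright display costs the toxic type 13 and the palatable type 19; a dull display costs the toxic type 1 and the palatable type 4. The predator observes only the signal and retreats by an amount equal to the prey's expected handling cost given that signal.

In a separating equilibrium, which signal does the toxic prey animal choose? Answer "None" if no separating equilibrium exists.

Try toxic → bright display, palatable → dull display:
  If types separate, bright display earns payment 71 and dull display earns 52.
  Toxic: bright display gives 71 − 13 = 58; dull display gives 52 − 1 = 51. No deviation. ✓
  Palatable: dull display gives 52 − 4 = 48; bright display gives 71 − 19 = 52. Would deviate. ✗
Try toxic → dull display, palatable → bright display:
  If types separate, dull display earns payment 71 and bright display earns 52.
  Toxic: dull display gives 71 − 1 = 70; bright display gives 52 − 13 = 39. No deviation. ✓
  Palatable: bright display gives 52 − 19 = 33; dull display gives 71 − 4 = 67. Would deviate. ✗
Neither assignment is incentive-compatible.

None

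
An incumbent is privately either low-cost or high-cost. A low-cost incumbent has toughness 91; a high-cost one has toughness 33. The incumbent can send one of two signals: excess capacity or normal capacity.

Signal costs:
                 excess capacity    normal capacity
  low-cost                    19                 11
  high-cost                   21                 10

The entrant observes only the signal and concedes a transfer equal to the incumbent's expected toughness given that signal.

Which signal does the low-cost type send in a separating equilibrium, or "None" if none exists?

Try low-cost → excess capacity, high-cost → normal capacity:
  Under separation the entrant infers type exactly: excess capacity → low-cost (pays 91), normal capacity → high-cost (pays 33).
  Low-cost: excess capacity gives 91 − 19 = 72; normal capacity gives 33 − 11 = 22. No deviation. ✓
  High-cost: normal capacity gives 33 − 10 = 23; excess capacity gives 91 − 21 = 70. Would deviate. ✗
Try low-cost → normal capacity, high-cost → excess capacity:
  Under separation the entrant infers type exactly: normal capacity → low-cost (pays 91), excess capacity → high-cost (pays 33).
  Low-cost: normal capacity gives 91 − 11 = 80; excess capacity gives 33 − 19 = 14. No deviation. ✓
  High-cost: excess capacity gives 33 − 21 = 12; normal capacity gives 91 − 10 = 81. Would deviate. ✗
Neither assignment is incentive-compatible.

None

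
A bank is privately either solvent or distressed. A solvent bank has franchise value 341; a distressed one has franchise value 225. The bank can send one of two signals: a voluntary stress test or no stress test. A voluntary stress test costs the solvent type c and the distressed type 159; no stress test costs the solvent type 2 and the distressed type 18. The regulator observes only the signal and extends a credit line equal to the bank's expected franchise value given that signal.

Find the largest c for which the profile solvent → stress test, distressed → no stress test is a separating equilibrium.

118

Under separation: stress test → solvent (pays 341); no stress test → distressed (pays 225).
Distressed: 225 − 18 = 207 ≥ 341 − 159 = 182. Holds regardless of c. ✓
Solvent: 341 − c ≥ 225 − 2, so c ≤ 341 − 223 = 118.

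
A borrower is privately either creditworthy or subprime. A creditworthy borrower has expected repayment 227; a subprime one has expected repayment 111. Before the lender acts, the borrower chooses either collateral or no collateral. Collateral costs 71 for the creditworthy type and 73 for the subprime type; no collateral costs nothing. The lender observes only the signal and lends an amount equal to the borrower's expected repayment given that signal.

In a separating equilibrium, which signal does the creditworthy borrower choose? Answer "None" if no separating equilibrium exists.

Try creditworthy → collateral, subprime → no collateral:
  Under separation the lender infers type exactly: collateral → creditworthy (pays 227), no collateral → subprime (pays 111).
  Creditworthy: collateral gives 227 − 71 = 156; no collateral gives 111 − 0 = 111. No deviation. ✓
  Subprime: no collateral gives 111 − 0 = 111; collateral gives 227 − 73 = 154. Would deviate. ✗
Try creditworthy → no collateral, subprime → collateral:
  Under separation the lender infers type exactly: no collateral → creditworthy (pays 227), collateral → subprime (pays 111).
  Creditworthy: no collateral gives 227 − 0 = 227; collateral gives 111 − 71 = 40. No deviation. ✓
  Subprime: collateral gives 111 − 73 = 38; no collateral gives 227 − 0 = 227. Would deviate. ✗
Neither assignment is incentive-compatible.

None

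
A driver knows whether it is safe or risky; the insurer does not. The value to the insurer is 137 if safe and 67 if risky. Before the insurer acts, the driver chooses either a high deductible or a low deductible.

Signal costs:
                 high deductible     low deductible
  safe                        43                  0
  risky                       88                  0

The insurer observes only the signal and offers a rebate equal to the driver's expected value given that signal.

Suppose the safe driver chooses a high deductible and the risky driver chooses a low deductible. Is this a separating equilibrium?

If types separate, high deductible earns payment 137 and low deductible earns 67.
Safe: high deductible gives 137 − 43 = 94; low deductible gives 67 − 0 = 67. No deviation. ✓
Risky: low deductible gives 67 − 0 = 67; high deductible gives 137 − 88 = 49. No deviation. ✓
Neither type gains from mimicking the other.

Yes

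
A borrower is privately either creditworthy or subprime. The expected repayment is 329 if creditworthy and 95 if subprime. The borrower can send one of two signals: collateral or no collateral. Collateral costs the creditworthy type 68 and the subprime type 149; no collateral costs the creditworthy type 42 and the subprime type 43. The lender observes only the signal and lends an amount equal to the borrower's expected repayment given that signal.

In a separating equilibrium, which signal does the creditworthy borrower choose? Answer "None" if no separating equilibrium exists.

None

Try creditworthy → collateral, subprime → no collateral:
  If types separate, collateral earns payment 329 and no collateral earns 95.
  Creditworthy: collateral gives 329 − 68 = 261; no collateral gives 95 − 42 = 53. No deviation. ✓
  Subprime: no collateral gives 95 − 43 = 52; collateral gives 329 − 149 = 180. Would deviate. ✗
Try creditworthy → no collateral, subprime → collateral:
  If types separate, no collateral earns payment 329 and collateral earns 95.
  Creditworthy: no collateral gives 329 − 42 = 287; collateral gives 95 − 68 = 27. No deviation. ✓
  Subprime: collateral gives 95 − 149 = -54; no collateral gives 329 − 43 = 286. Would deviate. ✗
Neither assignment is incentive-compatible.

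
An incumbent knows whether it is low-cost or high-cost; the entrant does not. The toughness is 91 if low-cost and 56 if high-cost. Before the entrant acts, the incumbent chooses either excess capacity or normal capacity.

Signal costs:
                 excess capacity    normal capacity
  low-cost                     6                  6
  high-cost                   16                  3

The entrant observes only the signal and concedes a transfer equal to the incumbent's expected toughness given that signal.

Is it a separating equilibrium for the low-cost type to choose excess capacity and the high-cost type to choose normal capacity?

Under separation the entrant infers type exactly: excess capacity → low-cost (pays 91), normal capacity → high-cost (pays 56).
Low-cost: excess capacity gives 91 − 6 = 85; normal capacity gives 56 − 6 = 50. No deviation. ✓
High-cost: normal capacity gives 56 − 3 = 53; excess capacity gives 91 − 16 = 75. Would deviate. ✗

No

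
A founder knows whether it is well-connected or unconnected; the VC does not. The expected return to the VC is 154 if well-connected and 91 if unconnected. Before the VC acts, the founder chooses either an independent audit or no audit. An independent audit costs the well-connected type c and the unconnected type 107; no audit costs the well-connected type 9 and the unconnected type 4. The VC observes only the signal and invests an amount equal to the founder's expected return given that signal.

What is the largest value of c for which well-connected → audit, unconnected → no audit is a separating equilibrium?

Under separation: audit → well-connected (pays 154); no audit → unconnected (pays 91).
Unconnected: 91 − 4 = 87 ≥ 154 − 107 = 47. Holds regardless of c. ✓
Well-connected: 154 − c ≥ 91 − 9, so c ≤ 154 − 82 = 72.

72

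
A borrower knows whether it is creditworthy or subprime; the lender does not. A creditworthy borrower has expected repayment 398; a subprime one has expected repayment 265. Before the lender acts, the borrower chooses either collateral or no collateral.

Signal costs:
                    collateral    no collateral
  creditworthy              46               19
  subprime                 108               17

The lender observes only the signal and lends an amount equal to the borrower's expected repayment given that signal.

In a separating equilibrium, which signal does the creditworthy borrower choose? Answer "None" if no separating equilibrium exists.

Try creditworthy → collateral, subprime → no collateral:
  If types separate, collateral earns payment 398 and no collateral earns 265.
  Creditworthy: collateral gives 398 − 46 = 352; no collateral gives 265 − 19 = 246. No deviation. ✓
  Subprime: no collateral gives 265 − 17 = 248; collateral gives 398 − 108 = 290. Would deviate. ✗
Try creditworthy → no collateral, subprime → collateral:
  If types separate, no collateral earns payment 398 and collateral earns 265.
  Creditworthy: no collateral gives 398 − 19 = 379; collateral gives 265 − 46 = 219. No deviation. ✓
  Subprime: collateral gives 265 − 108 = 157; no collateral gives 398 − 17 = 381. Would deviate. ✗
Neither assignment is incentive-compatible.

None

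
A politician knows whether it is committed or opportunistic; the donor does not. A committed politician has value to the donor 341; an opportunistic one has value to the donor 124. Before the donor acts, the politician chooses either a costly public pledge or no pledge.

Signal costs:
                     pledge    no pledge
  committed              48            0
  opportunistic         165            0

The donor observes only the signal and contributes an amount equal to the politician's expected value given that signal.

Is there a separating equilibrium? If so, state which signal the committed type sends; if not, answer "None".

Try committed → pledge, opportunistic → no pledge:
  If types separate, pledge earns payment 341 and no pledge earns 124.
  Committed: pledge gives 341 − 48 = 293; no pledge gives 124 − 0 = 124. No deviation. ✓
  Opportunistic: no pledge gives 124 − 0 = 124; pledge gives 341 − 165 = 176. Would deviate. ✗
Try committed → no pledge, opportunistic → pledge:
  If types separate, no pledge earns payment 341 and pledge earns 124.
  Committed: no pledge gives 341 − 0 = 341; pledge gives 124 − 48 = 76. No deviation. ✓
  Opportunistic: pledge gives 124 − 165 = -41; no pledge gives 341 − 0 = 341. Would deviate. ✗
Neither assignment is incentive-compatible.

None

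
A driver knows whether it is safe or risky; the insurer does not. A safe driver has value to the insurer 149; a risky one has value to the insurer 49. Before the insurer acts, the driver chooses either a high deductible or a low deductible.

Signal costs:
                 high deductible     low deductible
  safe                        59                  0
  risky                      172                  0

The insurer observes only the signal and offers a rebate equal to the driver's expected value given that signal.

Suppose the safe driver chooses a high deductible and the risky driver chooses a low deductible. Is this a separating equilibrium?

If types separate, high deductible earns payment 149 and low deductible earns 49.
Safe: high deductible gives 149 − 59 = 90; low deductible gives 49 − 0 = 49. No deviation. ✓
Risky: low deductible gives 49 − 0 = 49; high deductible gives 149 − 172 = -23. No deviation. ✓
Both incentive constraints hold.

Yes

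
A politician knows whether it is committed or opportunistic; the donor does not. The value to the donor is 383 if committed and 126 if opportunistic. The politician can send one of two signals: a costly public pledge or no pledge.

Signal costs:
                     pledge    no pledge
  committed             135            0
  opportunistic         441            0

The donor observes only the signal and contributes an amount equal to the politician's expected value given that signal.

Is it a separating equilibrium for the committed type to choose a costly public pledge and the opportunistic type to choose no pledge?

If types separate, pledge earns payment 383 and no pledge earns 126.
Committed: pledge gives 383 − 135 = 248; no pledge gives 126 − 0 = 126. No deviation. ✓
Opportunistic: no pledge gives 126 − 0 = 126; pledge gives 383 − 441 = -58. No deviation. ✓
Neither type gains from mimicking the other.

Yes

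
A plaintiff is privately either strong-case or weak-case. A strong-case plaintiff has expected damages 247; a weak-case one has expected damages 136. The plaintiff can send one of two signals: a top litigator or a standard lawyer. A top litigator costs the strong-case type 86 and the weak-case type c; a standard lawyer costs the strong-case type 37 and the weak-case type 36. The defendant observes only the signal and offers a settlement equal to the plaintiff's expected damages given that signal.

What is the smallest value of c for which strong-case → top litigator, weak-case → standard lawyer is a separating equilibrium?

147

Under separation: top litigator → strong-case (pays 247); standard lawyer → weak-case (pays 136).
Strong-case: 247 − 86 = 161 ≥ 136 − 37 = 99. Holds regardless of c. ✓
Weak-case: 136 − 36 ≥ 247 − c, so c ≥ 247 − 100 = 147.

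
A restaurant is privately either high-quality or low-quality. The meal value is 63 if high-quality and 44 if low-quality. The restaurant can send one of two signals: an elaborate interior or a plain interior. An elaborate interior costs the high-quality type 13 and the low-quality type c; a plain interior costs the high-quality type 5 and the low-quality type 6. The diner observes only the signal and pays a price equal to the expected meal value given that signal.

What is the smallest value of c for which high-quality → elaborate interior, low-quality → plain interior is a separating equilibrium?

25

Under separation: elaborate interior → high-quality (pays 63); plain interior → low-quality (pays 44).
High-quality: 63 − 13 = 50 ≥ 44 − 5 = 39. Holds regardless of c. ✓
Low-quality: 44 − 6 ≥ 63 − c, so c ≥ 63 − 38 = 25.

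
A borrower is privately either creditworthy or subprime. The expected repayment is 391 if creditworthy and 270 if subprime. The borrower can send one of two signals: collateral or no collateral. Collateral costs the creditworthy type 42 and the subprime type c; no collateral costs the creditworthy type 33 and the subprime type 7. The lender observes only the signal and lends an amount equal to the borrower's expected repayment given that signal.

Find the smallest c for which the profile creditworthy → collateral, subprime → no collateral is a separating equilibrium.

128

Under separation: collateral → creditworthy (pays 391); no collateral → subprime (pays 270).
Creditworthy: 391 − 42 = 349 ≥ 270 − 33 = 237. Holds regardless of c. ✓
Subprime: 270 − 7 ≥ 391 − c, so c ≥ 391 − 263 = 128.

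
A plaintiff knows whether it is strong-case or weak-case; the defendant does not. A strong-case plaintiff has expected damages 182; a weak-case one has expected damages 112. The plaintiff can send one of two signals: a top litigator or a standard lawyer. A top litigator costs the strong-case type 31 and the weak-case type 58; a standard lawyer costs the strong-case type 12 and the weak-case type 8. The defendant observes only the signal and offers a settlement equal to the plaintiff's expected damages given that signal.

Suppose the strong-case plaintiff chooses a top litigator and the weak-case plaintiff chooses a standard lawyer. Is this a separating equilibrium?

If types separate, top litigator earns payment 182 and standard lawyer earns 112.
Strong-case: top litigator gives 182 − 31 = 151; standard lawyer gives 112 − 12 = 100. No deviation. ✓
Weak-case: standard lawyer gives 112 − 8 = 104; top litigator gives 182 − 58 = 124. Would deviate. ✗

No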